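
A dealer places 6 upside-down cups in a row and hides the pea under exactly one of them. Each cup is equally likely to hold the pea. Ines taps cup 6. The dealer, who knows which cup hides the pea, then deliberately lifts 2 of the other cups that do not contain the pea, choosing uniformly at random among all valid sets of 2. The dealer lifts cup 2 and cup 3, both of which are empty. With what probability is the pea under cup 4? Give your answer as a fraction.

5/18

Apply Bayes' rule, conditioning on where the pea actually is.
If it is under any of cups 1, 4, and 5 (prior 1/6 each): the dealer has 6 equally likely choices, so probability 1/6; weight (1/6)·(1/6) = 1/36 each.
If it is under either of cups 2 and 3 (prior 1/6 each): that cup was opened and seen not to hold the prize — ruled out; weight (1/6)·0 = 0 each.
If it is under cup 6 (prior 1/6): the dealer has 10 equally likely choices, so probability 1/10; weight (1/6)·(1/10) = 1/60.
The weights sum to 1/10.
So P(the pea under cup 4 | the dealer opened cup 2 and cup 3) = (1/36) / (1/10) = 5/18.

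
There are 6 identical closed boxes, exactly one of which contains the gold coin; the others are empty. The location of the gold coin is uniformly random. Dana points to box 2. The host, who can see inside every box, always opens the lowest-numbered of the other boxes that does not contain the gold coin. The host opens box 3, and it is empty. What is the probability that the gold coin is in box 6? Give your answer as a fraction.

Apply Bayes' rule, conditioning on where the gold coin actually is.
If it is in box 1 (prior 1/6): box 3 is the lowest-numbered option available, probability 1; weight (1/6)·1 = 1/6.
If it is in any of boxes 2, 4, 5, and 6 (prior 1/6 each): the host would have opened box 1 instead, probability 0; weight (1/6)·0 = 0 each.
If it is in box 3 (prior 1/6): the host opened box 3, so this case is ruled out; weight (1/6)·0 = 0.
The weights sum to 1/6.
So P(the gold coin in box 6 | the host opened box 3) = 0 / (1/6) = 0.

0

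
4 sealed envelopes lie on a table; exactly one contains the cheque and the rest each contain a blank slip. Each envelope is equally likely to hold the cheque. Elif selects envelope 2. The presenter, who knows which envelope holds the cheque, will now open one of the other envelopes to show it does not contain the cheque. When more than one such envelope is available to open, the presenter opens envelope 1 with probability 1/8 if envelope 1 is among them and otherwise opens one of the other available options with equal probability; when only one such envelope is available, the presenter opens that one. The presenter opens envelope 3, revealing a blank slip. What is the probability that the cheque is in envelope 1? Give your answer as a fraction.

8/29

Consider each possible location of the cheque in turn.
If it is in envelope 1 (prior 1/4): envelope 1 holds the prize so is unavailable; the presenter chooses uniformly among the 2 others, probability 1/2; weight (1/4)·(1/2) = 1/8.
If it is in envelope 2 (prior 1/4): envelope 1 is available but not opened; envelope 3 gets probability (1 − 1/8)/2 = 7/16; weight (1/4)·(7/16) = 7/64.
If it is in envelope 3 (prior 1/4): the presenter opened envelope 3, so this case is ruled out; weight (1/4)·0 = 0.
If it is in envelope 4 (prior 1/4): envelope 1 is available but not opened, probability 7/8; weight (1/4)·(7/8) = 7/32.
The weights sum to 29/64.
So P(the cheque in envelope 1 | the presenter opened envelope 3) = (1/8) / (29/64) = 8/29.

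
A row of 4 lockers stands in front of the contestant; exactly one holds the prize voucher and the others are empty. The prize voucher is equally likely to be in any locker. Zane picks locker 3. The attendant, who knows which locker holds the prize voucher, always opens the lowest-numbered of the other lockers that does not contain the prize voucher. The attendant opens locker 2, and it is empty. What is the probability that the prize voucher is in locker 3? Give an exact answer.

0

Apply Bayes' rule, conditioning on where the prize voucher actually is.
If it is in locker 1 (prior 1/4): locker 2 is the lowest-numbered option available, probability 1; weight (1/4)·1 = 1/4.
If it is in locker 2 (prior 1/4): the attendant opened locker 2, so this case is ruled out; weight (1/4)·0 = 0.
If it is in either of lockers 3 and 4 (prior 1/4 each): the attendant would have opened locker 1 instead, probability 0; weight (1/4)·0 = 0 each.
The weights sum to 1/4.
So P(the prize voucher in locker 3 | the attendant opened locker 2) = 0 / (1/4) = 0.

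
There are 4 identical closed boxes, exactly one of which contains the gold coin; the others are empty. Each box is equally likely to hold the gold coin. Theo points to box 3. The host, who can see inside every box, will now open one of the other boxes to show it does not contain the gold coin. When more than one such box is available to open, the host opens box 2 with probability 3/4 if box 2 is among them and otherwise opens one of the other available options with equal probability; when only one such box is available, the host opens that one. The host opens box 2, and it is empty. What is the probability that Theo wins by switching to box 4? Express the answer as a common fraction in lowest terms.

1/3

Consider each possible location of the gold coin in turn.
If it is in any of boxes 1, 3, and 4 (prior 1/4 each): box 2 is available, opened with probability 3/4; weight (1/4)·(3/4) = 3/16 each.
If it is in box 2 (prior 1/4): the host opened box 2, so this case is ruled out; weight (1/4)·0 = 0.
The weights sum to 9/16.
So P(the gold coin in box 4 | the host opened box 2) = (3/16) / (9/16) = 1/3.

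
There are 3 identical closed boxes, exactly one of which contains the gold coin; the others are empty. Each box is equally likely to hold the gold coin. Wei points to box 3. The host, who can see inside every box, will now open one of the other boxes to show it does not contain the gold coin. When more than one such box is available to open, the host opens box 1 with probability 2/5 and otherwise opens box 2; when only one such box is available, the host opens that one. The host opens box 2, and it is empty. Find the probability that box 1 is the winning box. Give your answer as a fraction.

5/8

Apply Bayes' rule, conditioning on where the gold coin actually is.
If it is in box 1 (prior 1/3): only box 2 is available, probability 1; weight (1/3)·1 = 1/3.
If it is in box 2 (prior 1/3): the host opened box 2, so this case is ruled out; weight (1/3)·0 = 0.
If it is in box 3 (prior 1/3): box 1 is available but not opened, probability 3/5; weight (1/3)·(3/5) = 1/5.
The weights sum to 8/15.
So P(the gold coin in box 1 | the host opened box 2) = (1/3) / (8/15) = 5/8.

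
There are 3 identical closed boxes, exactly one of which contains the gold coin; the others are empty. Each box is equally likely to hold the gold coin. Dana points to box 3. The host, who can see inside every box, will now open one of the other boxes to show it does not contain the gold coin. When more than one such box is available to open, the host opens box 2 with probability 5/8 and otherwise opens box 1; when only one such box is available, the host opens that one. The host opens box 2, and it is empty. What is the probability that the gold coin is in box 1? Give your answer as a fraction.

8/13

Consider each possible location of the gold coin in turn.
If it is in box 1 (prior 1/3): only box 2 is available, probability 1; weight (1/3)·1 = 1/3.
If it is in box 2 (prior 1/3): the host opened box 2, so this case is ruled out; weight (1/3)·0 = 0.
If it is in box 3 (prior 1/3): box 2 is available, opened with probability 5/8; weight (1/3)·(5/8) = 5/24.
The weights sum to 13/24.
So P(the gold coin in box 1 | the host opened box 2) = (1/3) / (13/24) = 8/13.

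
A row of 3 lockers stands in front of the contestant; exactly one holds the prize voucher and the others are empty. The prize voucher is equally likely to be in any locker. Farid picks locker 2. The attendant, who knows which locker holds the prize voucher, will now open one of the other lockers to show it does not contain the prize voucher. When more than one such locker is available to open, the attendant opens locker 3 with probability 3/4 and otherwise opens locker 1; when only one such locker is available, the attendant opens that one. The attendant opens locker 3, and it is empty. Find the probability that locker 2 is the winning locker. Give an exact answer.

Condition on the true location of the prize voucher.
If it is in locker 1 (prior 1/3): only locker 3 is available, probability 1; weight (1/3)·1 = 1/3.
If it is in locker 2 (prior 1/3): locker 3 is available, opened with probability 3/4; weight (1/3)·(3/4) = 1/4.
If it is in locker 3 (prior 1/3): the attendant opened locker 3, so this case is ruled out; weight (1/3)·0 = 0.
The weights sum to 7/12.
So P(the prize voucher in locker 2 | the attendant opened locker 3) = (1/4) / (7/12) = 3/7.

3/7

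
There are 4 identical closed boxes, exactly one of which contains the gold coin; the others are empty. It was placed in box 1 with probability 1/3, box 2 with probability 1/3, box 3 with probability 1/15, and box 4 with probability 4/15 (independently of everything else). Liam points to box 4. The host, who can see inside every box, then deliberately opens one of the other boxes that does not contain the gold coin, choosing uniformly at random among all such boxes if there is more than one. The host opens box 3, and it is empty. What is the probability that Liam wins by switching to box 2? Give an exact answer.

15/38

Consider each possible location of the gold coin in turn.
If it is in either of boxes 1 and 2 (prior 1/3 each): the host has 2 equally likely choices, so probability 1/2; weight (1/3)·(1/2) = 1/6 each.
If it is in box 3 (prior 1/15): the host opened box 3, so this case is ruled out; weight (1/15)·0 = 0.
If it is in box 4 (prior 4/15): the host has 3 equally likely choices, so probability 1/3; weight (4/15)·(1/3) = 4/45.
The weights sum to 19/45.
So P(the gold coin in box 2 | the host opened box 3) = (1/6) / (19/45) = 15/38.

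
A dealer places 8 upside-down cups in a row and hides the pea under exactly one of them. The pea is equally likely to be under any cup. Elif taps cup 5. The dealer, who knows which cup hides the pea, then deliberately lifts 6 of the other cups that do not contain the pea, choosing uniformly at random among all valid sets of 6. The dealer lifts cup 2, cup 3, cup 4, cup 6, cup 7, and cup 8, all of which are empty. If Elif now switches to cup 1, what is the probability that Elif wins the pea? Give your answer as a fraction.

7/8

Apply Bayes' rule, conditioning on where the pea actually is.
If it is under cup 1 (prior 1/8): the dealer has no choice, probability 1; weight (1/8)·1 = 1/8.
If it is under any of cups 2, 3, 4, 6, 7, and 8 (prior 1/8 each): that cup was opened and seen not to hold the prize — ruled out; weight (1/8)·0 = 0 each.
If it is under cup 5 (prior 1/8): the dealer has 7 equally likely choices, so probability 1/7; weight (1/8)·(1/7) = 1/56.
The weights sum to 1/7.
So P(the pea under cup 1 | the dealer opened cup 2, cup 3, cup 4, cup 6, cup 7, and cup 8) = (1/8) / (1/7) = 7/8.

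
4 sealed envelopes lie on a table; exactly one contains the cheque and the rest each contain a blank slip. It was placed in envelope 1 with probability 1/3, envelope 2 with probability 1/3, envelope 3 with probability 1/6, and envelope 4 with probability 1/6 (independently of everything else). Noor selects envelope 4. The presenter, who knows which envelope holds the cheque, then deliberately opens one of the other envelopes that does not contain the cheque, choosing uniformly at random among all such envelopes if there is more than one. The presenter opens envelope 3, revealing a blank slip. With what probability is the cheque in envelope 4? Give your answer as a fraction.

1/7

Consider each possible location of the cheque in turn.
If it is in either of envelopes 1 and 2 (prior 1/3 each): the presenter has 2 equally likely choices, so probability 1/2; weight (1/3)·(1/2) = 1/6 each.
If it is in envelope 3 (prior 1/6): the presenter opened envelope 3, so this case is ruled out; weight (1/6)·0 = 0.
If it is in envelope 4 (prior 1/6): the presenter has 3 equally likely choices, so probability 1/3; weight (1/6)·(1/3) = 1/18.
The weights sum to 7/18.
So P(the cheque in envelope 4 | the presenter opened envelope 3) = (1/18) / (7/18) = 1/7.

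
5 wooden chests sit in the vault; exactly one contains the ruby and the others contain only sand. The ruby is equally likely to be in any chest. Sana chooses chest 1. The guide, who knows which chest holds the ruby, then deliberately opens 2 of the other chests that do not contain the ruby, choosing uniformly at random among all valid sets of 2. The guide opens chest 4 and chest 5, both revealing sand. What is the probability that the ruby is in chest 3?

2/5

Apply Bayes' rule, conditioning on where the ruby actually is.
If it is in chest 1 (prior 1/5): the guide has 6 equally likely choices, so probability 1/6; weight (1/5)·(1/6) = 1/30.
If it is in either of chests 2 and 3 (prior 1/5 each): the guide has 3 equally likely choices, so probability 1/3; weight (1/5)·(1/3) = 1/15 each.
If it is in either of chests 4 and 5 (prior 1/5 each): that chest was opened and seen not to hold the prize — ruled out; weight (1/5)·0 = 0 each.
The weights sum to 1/6.
So P(the ruby in chest 3 | the guide opened chest 4 and chest 5) = (1/15) / (1/6) = 2/5.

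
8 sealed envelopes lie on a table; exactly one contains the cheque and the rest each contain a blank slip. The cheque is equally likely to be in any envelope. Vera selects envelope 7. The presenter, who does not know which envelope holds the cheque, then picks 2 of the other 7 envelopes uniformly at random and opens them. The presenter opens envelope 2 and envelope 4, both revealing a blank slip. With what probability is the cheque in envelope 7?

1/6

Consider each possible location of the cheque in turn.
If it is in any of envelopes 1, 3, 5, 6, 7, and 8 (prior 1/8 each): the presenter picks exactly this set with probability 1/21 regardless, and none is the prize; weight (1/8)·(1/21) = 1/168 each.
If it is in either of envelopes 2 and 4 (prior 1/8 each): that envelope was opened and seen not to hold the prize — ruled out; weight (1/8)·0 = 0 each.
The weights sum to 1/28.
So P(the cheque in envelope 7 | the presenter opened envelope 2 and envelope 4) = (1/168) / (1/28) = 1/6.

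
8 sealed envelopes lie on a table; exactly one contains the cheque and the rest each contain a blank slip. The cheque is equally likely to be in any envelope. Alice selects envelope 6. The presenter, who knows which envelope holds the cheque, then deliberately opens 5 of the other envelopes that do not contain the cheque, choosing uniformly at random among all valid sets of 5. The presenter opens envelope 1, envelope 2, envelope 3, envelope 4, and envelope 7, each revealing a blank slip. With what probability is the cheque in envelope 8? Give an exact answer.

7/16

Apply Bayes' rule, conditioning on where the cheque actually is.
If it is in any of envelopes 1, 2, 3, 4, and 7 (prior 1/8 each): that envelope was opened and seen not to hold the prize — ruled out; weight (1/8)·0 = 0 each.
If it is in either of envelopes 5 and 8 (prior 1/8 each): the presenter has 6 equally likely choices, so probability 1/6; weight (1/8)·(1/6) = 1/48 each.
If it is in envelope 6 (prior 1/8): the presenter has 21 equally likely choices, so probability 1/21; weight (1/8)·(1/21) = 1/168.
The weights sum to 1/21.
So P(the cheque in envelope 8 | the presenter opened envelope 1, envelope 2, envelope 3, envelope 4, and envelope 7) = (1/48) / (1/21) = 7/16.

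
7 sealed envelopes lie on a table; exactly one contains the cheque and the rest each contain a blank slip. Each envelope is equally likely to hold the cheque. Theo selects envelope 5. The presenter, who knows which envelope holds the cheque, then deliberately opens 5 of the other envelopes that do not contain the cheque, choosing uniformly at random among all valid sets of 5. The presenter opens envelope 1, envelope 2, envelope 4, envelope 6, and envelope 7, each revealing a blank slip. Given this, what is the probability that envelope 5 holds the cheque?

1/7

Condition on the true location of the cheque.
If it is in any of envelopes 1, 2, 4, 6, and 7 (prior 1/7 each): that envelope was opened and seen not to hold the prize — ruled out; weight (1/7)·0 = 0 each.
If it is in envelope 3 (prior 1/7): the presenter has no choice, probability 1; weight (1/7)·1 = 1/7.
If it is in envelope 5 (prior 1/7): the presenter has 6 equally likely choices, so probability 1/6; weight (1/7)·(1/6) = 1/42.
The weights sum to 1/6.
So P(the cheque in envelope 5 | the presenter opened envelope 1, envelope 2, envelope 4, envelope 6, and envelope 7) = (1/42) / (1/6) = 1/7.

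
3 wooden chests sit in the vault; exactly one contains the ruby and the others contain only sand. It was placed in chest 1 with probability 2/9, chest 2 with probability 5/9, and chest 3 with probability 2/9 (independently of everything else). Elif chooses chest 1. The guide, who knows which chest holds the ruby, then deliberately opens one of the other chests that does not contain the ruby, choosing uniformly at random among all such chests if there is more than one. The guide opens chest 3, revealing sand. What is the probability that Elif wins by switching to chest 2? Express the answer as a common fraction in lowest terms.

5/6

Apply Bayes' rule, conditioning on where the ruby actually is.
If it is in chest 1 (prior 2/9): the guide has 2 equally likely choices, so probability 1/2; weight (2/9)·(1/2) = 1/9.
If it is in chest 2 (prior 5/9): the guide has no choice, probability 1; weight (5/9)·1 = 5/9.
If it is in chest 3 (prior 2/9): the guide opened chest 3, so this case is ruled out; weight (2/9)·0 = 0.
The weights sum to 2/3.
So P(the ruby in chest 2 | the guide opened chest 3) = (5/9) / (2/3) = 5/6.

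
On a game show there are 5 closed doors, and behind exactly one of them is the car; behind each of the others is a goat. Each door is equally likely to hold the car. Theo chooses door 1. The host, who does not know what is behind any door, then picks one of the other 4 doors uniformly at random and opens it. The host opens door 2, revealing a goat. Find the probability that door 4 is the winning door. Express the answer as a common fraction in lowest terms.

Because the host chose which door to open without knowing where the car is, the choice is independent of the prize location. Learning that door 2 does not hold the car simply rules out that one location and leaves the remaining 4 doors still equally likely by symmetry.
So P(the car behind door 4) = 1/4.

1/4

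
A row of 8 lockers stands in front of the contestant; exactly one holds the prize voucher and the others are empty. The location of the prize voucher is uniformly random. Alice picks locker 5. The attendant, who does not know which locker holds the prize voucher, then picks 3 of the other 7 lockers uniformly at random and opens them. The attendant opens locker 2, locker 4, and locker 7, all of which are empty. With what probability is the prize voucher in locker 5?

Consider each possible location of the prize voucher in turn.
If it is in any of lockers 1, 3, 5, 6, and 8 (prior 1/8 each): the attendant picks exactly this set with probability 1/35 regardless, and none is the prize; weight (1/8)·(1/35) = 1/280 each.
If it is in any of lockers 2, 4, and 7 (prior 1/8 each): that locker was opened and seen not to hold the prize — ruled out; weight (1/8)·0 = 0 each.
The weights sum to 1/56.
So P(the prize voucher in locker 5 | the attendant opened locker 2, locker 4, and locker 7) = (1/280) / (1/56) = 1/5.

1/5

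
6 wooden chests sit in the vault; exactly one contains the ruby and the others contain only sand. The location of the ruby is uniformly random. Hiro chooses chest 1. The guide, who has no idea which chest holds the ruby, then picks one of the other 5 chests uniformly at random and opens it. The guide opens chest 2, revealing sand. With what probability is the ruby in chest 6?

Apply Bayes' rule, conditioning on where the ruby actually is.
If it is in any of chests 1, 3, 4, 5, and 6 (prior 1/6 each): the guide picks chest 2 with probability 1/5 regardless, and it is not the prize; weight (1/6)·(1/5) = 1/30 each.
If it is in chest 2 (prior 1/6): the guide opened chest 2, so this case is ruled out; weight (1/6)·0 = 0.
The weights sum to 1/6.
So P(the ruby in chest 6 | the guide opened chest 2) = (1/30) / (1/6) = 1/5.

1/5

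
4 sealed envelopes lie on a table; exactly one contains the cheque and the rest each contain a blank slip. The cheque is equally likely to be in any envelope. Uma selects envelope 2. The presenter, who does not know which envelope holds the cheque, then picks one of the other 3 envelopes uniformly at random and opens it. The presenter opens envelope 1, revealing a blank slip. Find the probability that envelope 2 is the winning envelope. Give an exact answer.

Consider each possible location of the cheque in turn.
If it is in envelope 1 (prior 1/4): the presenter opened envelope 1, so this case is ruled out; weight (1/4)·0 = 0.
If it is in any of envelopes 2, 3, and 4 (prior 1/4 each): the presenter picks envelope 1 with probability 1/3 regardless, and it is not the prize; weight (1/4)·(1/3) = 1/12 each.
The weights sum to 1/4.
So P(the cheque in envelope 2 | the presenter opened envelope 1) = (1/12) / (1/4) = 1/3.

1/3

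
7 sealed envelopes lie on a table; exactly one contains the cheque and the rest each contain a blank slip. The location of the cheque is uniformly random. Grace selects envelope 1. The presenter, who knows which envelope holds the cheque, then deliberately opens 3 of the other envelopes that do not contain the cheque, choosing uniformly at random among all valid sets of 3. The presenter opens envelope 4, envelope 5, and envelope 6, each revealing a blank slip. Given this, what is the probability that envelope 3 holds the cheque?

2/7

Apply Bayes' rule, conditioning on where the cheque actually is.
If it is in envelope 1 (prior 1/7): the presenter has 20 equally likely choices, so probability 1/20; weight (1/7)·(1/20) = 1/140.
If it is in any of envelopes 2, 3, and 7 (prior 1/7 each): the presenter has 10 equally likely choices, so probability 1/10; weight (1/7)·(1/10) = 1/70 each.
If it is in any of envelopes 4, 5, and 6 (prior 1/7 each): that envelope was opened and seen not to hold the prize — ruled out; weight (1/7)·0 = 0 each.
The weights sum to 1/20.
So P(the cheque in envelope 3 | the presenter opened envelope 4, envelope 5, and envelope 6) = (1/70) / (1/20) = 2/7.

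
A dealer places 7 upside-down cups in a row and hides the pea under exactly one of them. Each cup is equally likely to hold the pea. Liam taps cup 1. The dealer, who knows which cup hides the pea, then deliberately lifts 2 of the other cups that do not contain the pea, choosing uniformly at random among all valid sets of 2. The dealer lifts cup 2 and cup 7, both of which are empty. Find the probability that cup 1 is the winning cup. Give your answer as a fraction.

1/7

Apply Bayes' rule, conditioning on where the pea actually is.
If it is under cup 1 (prior 1/7): the dealer has 15 equally likely choices, so probability 1/15; weight (1/7)·(1/15) = 1/105.
If it is under either of cups 2 and 7 (prior 1/7 each): that cup was opened and seen not to hold the prize — ruled out; weight (1/7)·0 = 0 each.
If it is under any of cups 3, 4, 5, and 6 (prior 1/7 each): the dealer has 10 equally likely choices, so probability 1/10; weight (1/7)·(1/10) = 1/70 each.
The weights sum to 1/15.
So P(the pea under cup 1 | the dealer opened cup 2 and cup 7) = (1/105) / (1/15) = 1/7.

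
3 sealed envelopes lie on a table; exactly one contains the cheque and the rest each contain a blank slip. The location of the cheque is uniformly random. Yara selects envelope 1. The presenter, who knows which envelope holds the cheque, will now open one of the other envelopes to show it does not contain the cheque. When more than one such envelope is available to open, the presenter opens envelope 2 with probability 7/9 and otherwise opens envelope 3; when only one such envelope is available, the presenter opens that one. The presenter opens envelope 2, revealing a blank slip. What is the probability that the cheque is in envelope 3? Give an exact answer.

9/16

Apply Bayes' rule, conditioning on where the cheque actually is.
If it is in envelope 1 (prior 1/3): envelope 2 is available, opened with probability 7/9; weight (1/3)·(7/9) = 7/27.
If it is in envelope 2 (prior 1/3): the presenter opened envelope 2, so this case is ruled out; weight (1/3)·0 = 0.
If it is in envelope 3 (prior 1/3): only envelope 2 is available, probability 1; weight (1/3)·1 = 1/3.
The weights sum to 16/27.
So P(the cheque in envelope 3 | the presenter opened envelope 2) = (1/3) / (16/27) = 9/16.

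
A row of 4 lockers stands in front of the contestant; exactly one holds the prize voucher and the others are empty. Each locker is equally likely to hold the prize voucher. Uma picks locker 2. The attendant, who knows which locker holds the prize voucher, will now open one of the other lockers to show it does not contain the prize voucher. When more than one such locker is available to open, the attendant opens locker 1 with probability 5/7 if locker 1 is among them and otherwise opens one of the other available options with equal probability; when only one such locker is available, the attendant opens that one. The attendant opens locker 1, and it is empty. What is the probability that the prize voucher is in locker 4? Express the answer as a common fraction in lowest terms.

Consider each possible location of the prize voucher in turn.
If it is in locker 1 (prior 1/4): the attendant opened locker 1, so this case is ruled out; weight (1/4)·0 = 0.
If it is in any of lockers 2, 3, and 4 (prior 1/4 each): locker 1 is available, opened with probability 5/7; weight (1/4)·(5/7) = 5/28 each.
The weights sum to 15/28.
So P(the prize voucher in locker 4 | the attendant opened locker 1) = (5/28) / (15/28) = 1/3.

1/3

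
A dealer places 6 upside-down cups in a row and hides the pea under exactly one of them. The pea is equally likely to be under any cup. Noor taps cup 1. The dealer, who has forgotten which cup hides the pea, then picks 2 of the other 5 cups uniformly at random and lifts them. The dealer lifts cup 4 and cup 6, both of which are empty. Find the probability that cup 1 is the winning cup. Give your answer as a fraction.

Because the dealer chose which cups to lift without knowing where the pea is, the choice is independent of the prize location. Learning that none of the 2 opened cups holds the pea simply rules out those 2 locations and leaves the remaining 4 cups still equally likely by symmetry.
So P(the pea under cup 1) = 1/4.

1/4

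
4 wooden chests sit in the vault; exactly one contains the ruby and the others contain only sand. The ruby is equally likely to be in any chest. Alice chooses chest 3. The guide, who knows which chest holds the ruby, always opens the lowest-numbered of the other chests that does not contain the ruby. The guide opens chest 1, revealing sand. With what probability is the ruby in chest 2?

1/3

Condition on the true location of the ruby.
If it is in chest 1 (prior 1/4): the guide opened chest 1, so this case is ruled out; weight (1/4)·0 = 0.
If it is in any of chests 2, 3, and 4 (prior 1/4 each): chest 1 is the lowest-numbered option available, probability 1; weight (1/4)·1 = 1/4 each.
The weights sum to 3/4.
So P(the ruby in chest 2 | the guide opened chest 1) = (1/4) / (3/4) = 1/3.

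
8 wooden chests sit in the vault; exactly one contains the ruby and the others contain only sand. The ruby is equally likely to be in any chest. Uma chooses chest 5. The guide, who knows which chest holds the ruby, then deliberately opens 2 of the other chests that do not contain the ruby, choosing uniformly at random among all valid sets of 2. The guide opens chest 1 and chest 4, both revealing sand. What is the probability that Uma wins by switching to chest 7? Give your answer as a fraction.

7/40

Condition on the true location of the ruby.
If it is in either of chests 1 and 4 (prior 1/8 each): that chest was opened and seen not to hold the prize — ruled out; weight (1/8)·0 = 0 each.
If it is in any of chests 2, 3, 6, 7, and 8 (prior 1/8 each): the guide has 15 equally likely choices, so probability 1/15; weight (1/8)·(1/15) = 1/120 each.
If it is in chest 5 (prior 1/8): the guide has 21 equally likely choices, so probability 1/21; weight (1/8)·(1/21) = 1/168.
The weights sum to 1/21.
So P(the ruby in chest 7 | the guide opened chest 1 and chest 4) = (1/120) / (1/21) = 7/40.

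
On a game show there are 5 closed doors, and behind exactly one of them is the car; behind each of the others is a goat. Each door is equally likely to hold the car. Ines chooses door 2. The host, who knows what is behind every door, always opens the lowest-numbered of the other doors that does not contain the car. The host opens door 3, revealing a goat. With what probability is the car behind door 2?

0

Consider each possible location of the car in turn.
If it is behind door 1 (prior 1/5): door 3 is the lowest-numbered option available, probability 1; weight (1/5)·1 = 1/5.
If it is behind any of doors 2, 4, and 5 (prior 1/5 each): the host would have opened door 1 instead, probability 0; weight (1/5)·0 = 0 each.
If it is behind door 3 (prior 1/5): the host opened door 3, so this case is ruled out; weight (1/5)·0 = 0.
The weights sum to 1/5.
So P(the car behind door 2 | the host opened door 3) = 0 / (1/5) = 0.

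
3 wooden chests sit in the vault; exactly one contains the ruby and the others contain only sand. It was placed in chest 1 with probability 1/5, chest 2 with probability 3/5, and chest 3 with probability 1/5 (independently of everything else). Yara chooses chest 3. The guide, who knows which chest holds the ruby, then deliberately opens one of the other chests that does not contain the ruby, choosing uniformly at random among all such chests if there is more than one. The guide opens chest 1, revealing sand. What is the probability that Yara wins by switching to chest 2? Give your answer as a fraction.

Consider each possible location of the ruby in turn.
If it is in chest 1 (prior 1/5): the guide opened chest 1, so this case is ruled out; weight (1/5)·0 = 0.
If it is in chest 2 (prior 3/5): the guide has no choice, probability 1; weight (3/5)·1 = 3/5.
If it is in chest 3 (prior 1/5): the guide has 2 equally likely choices, so probability 1/2; weight (1/5)·(1/2) = 1/10.
The weights sum to 7/10.
So P(the ruby in chest 2 | the guide opened chest 1) = (3/5) / (7/10) = 6/7.

6/7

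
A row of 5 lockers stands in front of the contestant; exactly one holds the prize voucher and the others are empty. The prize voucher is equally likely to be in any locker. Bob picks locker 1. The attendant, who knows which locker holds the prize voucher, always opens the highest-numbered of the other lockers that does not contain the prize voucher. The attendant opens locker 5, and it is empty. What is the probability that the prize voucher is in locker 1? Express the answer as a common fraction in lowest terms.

1/4

Apply Bayes' rule, conditioning on where the prize voucher actually is.
If it is in any of lockers 1, 2, 3, and 4 (prior 1/5 each): locker 5 is the highest-numbered option available, probability 1; weight (1/5)·1 = 1/5 each.
If it is in locker 5 (prior 1/5): the attendant opened locker 5, so this case is ruled out; weight (1/5)·0 = 0.
The weights sum to 4/5.
So P(the prize voucher in locker 1 | the attendant opened locker 5) = (1/5) / (4/5) = 1/4.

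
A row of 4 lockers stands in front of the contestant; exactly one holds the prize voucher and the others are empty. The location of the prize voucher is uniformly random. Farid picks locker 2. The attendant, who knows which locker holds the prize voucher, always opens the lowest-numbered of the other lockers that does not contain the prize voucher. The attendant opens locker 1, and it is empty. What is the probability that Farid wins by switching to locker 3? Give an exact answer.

Consider each possible location of the prize voucher in turn.
If it is in locker 1 (prior 1/4): the attendant opened locker 1, so this case is ruled out; weight (1/4)·0 = 0.
If it is in any of lockers 2, 3, and 4 (prior 1/4 each): locker 1 is the lowest-numbered option available, probability 1; weight (1/4)·1 = 1/4 each.
The weights sum to 3/4.
So P(the prize voucher in locker 3 | the attendant opened locker 1) = (1/4) / (3/4) = 1/3.

1/3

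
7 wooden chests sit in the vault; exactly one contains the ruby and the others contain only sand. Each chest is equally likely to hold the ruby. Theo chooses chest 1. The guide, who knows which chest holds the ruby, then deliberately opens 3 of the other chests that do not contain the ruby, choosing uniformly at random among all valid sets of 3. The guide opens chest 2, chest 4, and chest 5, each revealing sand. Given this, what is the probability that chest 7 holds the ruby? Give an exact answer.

Apply Bayes' rule, conditioning on where the ruby actually is.
If it is in chest 1 (prior 1/7): the guide has 20 equally likely choices, so probability 1/20; weight (1/7)·(1/20) = 1/140.
If it is in any of chests 2, 4, and 5 (prior 1/7 each): that chest was opened and seen not to hold the prize — ruled out; weight (1/7)·0 = 0 each.
If it is in any of chests 3, 6, and 7 (prior 1/7 each): the guide has 10 equally likely choices, so probability 1/10; weight (1/7)·(1/10) = 1/70 each.
The weights sum to 1/20.
So P(the ruby in chest 7 | the guide opened chest 2, chest 4, and chest 5) = (1/70) / (1/20) = 2/7.

2/7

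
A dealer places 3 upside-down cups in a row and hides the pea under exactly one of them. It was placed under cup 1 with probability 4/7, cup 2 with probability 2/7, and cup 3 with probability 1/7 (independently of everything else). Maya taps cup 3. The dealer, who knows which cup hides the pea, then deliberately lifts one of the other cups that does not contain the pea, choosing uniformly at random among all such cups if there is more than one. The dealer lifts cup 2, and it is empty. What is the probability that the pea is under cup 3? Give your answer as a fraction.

1/9

Condition on the true location of the pea.
If it is under cup 1 (prior 4/7): the dealer has no choice, probability 1; weight (4/7)·1 = 4/7.
If it is under cup 2 (prior 2/7): the dealer opened cup 2, so this case is ruled out; weight (2/7)·0 = 0.
If it is under cup 3 (prior 1/7): the dealer has 2 equally likely choices, so probability 1/2; weight (1/7)·(1/2) = 1/14.
The weights sum to 9/14.
So P(the pea under cup 3 | the dealer opened cup 2) = (1/14) / (9/14) = 1/9.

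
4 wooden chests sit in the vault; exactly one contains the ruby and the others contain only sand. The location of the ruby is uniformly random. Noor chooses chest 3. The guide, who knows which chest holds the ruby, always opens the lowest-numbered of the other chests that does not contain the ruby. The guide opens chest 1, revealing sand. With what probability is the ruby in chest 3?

Consider each possible location of the ruby in turn.
If it is in chest 1 (prior 1/4): the guide opened chest 1, so this case is ruled out; weight (1/4)·0 = 0.
If it is in any of chests 2, 3, and 4 (prior 1/4 each): chest 1 is the lowest-numbered option available, probability 1; weight (1/4)·1 = 1/4 each.
The weights sum to 3/4.
So P(the ruby in chest 3 | the guide opened chest 1) = (1/4) / (3/4) = 1/3.

1/3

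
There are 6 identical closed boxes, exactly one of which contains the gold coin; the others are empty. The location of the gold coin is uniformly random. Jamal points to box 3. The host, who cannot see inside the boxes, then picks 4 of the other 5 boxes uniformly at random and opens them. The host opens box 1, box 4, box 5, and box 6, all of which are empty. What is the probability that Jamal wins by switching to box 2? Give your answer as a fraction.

Consider each possible location of the gold coin in turn.
If it is in any of boxes 1, 4, 5, and 6 (prior 1/6 each): that box was opened and seen not to hold the prize — ruled out; weight (1/6)·0 = 0 each.
If it is in either of boxes 2 and 3 (prior 1/6 each): the host picks exactly this set with probability 1/5 regardless, and none is the prize; weight (1/6)·(1/5) = 1/30 each.
The weights sum to 1/15.
So P(the gold coin in box 2 | the host opened box 1, box 4, box 5, and box 6) = (1/30) / (1/15) = 1/2.

1/2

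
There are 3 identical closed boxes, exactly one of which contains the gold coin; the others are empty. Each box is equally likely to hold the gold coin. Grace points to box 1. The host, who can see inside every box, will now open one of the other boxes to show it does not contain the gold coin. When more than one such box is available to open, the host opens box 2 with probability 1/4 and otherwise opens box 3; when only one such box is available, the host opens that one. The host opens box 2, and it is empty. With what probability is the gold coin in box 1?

1/5

Condition on the true location of the gold coin.
If it is in box 1 (prior 1/3): box 2 is available, opened with probability 1/4; weight (1/3)·(1/4) = 1/12.
If it is in box 2 (prior 1/3): the host opened box 2, so this case is ruled out; weight (1/3)·0 = 0.
If it is in box 3 (prior 1/3): only box 2 is available, probability 1; weight (1/3)·1 = 1/3.
The weights sum to 5/12.
So P(the gold coin in box 1 | the host opened box 2) = (1/12) / (5/12) = 1/5.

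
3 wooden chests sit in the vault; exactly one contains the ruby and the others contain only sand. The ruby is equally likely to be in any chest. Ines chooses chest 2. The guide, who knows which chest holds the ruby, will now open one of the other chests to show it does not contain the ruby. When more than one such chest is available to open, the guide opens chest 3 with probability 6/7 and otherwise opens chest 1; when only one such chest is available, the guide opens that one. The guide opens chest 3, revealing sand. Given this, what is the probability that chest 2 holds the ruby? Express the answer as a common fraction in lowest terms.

6/13

Apply Bayes' rule, conditioning on where the ruby actually is.
If it is in chest 1 (prior 1/3): only chest 3 is available, probability 1; weight (1/3)·1 = 1/3.
If it is in chest 2 (prior 1/3): chest 3 is available, opened with probability 6/7; weight (1/3)·(6/7) = 2/7.
If it is in chest 3 (prior 1/3): the guide opened chest 3, so this case is ruled out; weight (1/3)·0 = 0.
The weights sum to 13/21.
So P(the ruby in chest 2 | the guide opened chest 3) = (2/7) / (13/21) = 6/13.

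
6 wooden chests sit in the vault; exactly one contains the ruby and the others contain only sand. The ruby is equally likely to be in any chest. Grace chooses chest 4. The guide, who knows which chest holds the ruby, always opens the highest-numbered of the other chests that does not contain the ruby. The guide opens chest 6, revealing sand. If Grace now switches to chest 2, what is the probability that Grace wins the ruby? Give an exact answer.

1/5

Condition on the true location of the ruby.
If it is in any of chests 1, 2, 3, 4, and 5 (prior 1/6 each): chest 6 is the highest-numbered option available, probability 1; weight (1/6)·1 = 1/6 each.
If it is in chest 6 (prior 1/6): the guide opened chest 6, so this case is ruled out; weight (1/6)·0 = 0.
The weights sum to 5/6.
So P(the ruby in chest 2 | the guide opened chest 6) = (1/6) / (5/6) = 1/5.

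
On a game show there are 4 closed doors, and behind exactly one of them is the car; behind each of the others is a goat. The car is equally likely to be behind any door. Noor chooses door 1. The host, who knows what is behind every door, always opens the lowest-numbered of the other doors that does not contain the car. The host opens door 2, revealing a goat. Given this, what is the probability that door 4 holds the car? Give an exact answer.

1/3

Condition on the true location of the car.
If it is behind any of doors 1, 3, and 4 (prior 1/4 each): door 2 is the lowest-numbered option available, probability 1; weight (1/4)·1 = 1/4 each.
If it is behind door 2 (prior 1/4): the host opened door 2, so this case is ruled out; weight (1/4)·0 = 0.
The weights sum to 3/4.
So P(the car behind door 4 | the host opened door 2) = (1/4) / (3/4) = 1/3.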